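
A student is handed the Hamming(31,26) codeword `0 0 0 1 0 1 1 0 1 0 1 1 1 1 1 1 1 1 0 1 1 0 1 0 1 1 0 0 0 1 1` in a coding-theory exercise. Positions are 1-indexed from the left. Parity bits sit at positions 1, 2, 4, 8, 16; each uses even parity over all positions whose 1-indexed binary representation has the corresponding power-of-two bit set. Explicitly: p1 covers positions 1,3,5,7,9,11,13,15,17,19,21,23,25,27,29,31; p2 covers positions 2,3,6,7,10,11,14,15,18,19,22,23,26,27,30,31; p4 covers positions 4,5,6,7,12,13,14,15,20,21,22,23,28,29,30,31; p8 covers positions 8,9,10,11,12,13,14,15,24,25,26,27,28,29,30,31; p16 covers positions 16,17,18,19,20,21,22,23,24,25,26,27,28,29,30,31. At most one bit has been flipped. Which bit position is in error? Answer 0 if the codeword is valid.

s1: b1⊕b3⊕b5⊕b7⊕b9⊕b11⊕b13⊕b15⊕b17⊕b19⊕b21⊕b23⊕b25⊕b27⊕b29⊕b31 = 0⊕0⊕0⊕1⊕1⊕1⊕1⊕1⊕1⊕0⊕1⊕1⊕1⊕0⊕0⊕1 = 0
s2: b2⊕b3⊕b6⊕b7⊕b10⊕b11⊕b14⊕b15⊕b18⊕b19⊕b22⊕b23⊕b26⊕b27⊕b30⊕b31 = 0⊕0⊕1⊕1⊕0⊕1⊕1⊕1⊕1⊕0⊕0⊕1⊕1⊕0⊕1⊕1 = 0
s4: b4⊕b5⊕b6⊕b7⊕b12⊕b13⊕b14⊕b15⊕b20⊕b21⊕b22⊕b23⊕b28⊕b29⊕b30⊕b31 = 1⊕0⊕1⊕1⊕1⊕1⊕1⊕1⊕1⊕1⊕0⊕1⊕0⊕0⊕1⊕1 = 0
s8: b8⊕b9⊕b10⊕b11⊕b12⊕b13⊕b14⊕b15⊕b24⊕b25⊕b26⊕b27⊕b28⊕b29⊕b30⊕b31 = 0⊕1⊕0⊕1⊕1⊕1⊕1⊕1⊕0⊕1⊕1⊕0⊕0⊕0⊕1⊕1 = 0
s16: b16⊕b17⊕b18⊕b19⊕b20⊕b21⊕b22⊕b23⊕b24⊕b25⊕b26⊕b27⊕b28⊕b29⊕b30⊕b31 = 1⊕1⊕1⊕0⊕1⊕1⊕0⊕1⊕0⊕1⊕1⊕0⊕0⊕0⊕1⊕1 = 0
Syndrome (s16...s1) = 00000 → position 0 (no error).

0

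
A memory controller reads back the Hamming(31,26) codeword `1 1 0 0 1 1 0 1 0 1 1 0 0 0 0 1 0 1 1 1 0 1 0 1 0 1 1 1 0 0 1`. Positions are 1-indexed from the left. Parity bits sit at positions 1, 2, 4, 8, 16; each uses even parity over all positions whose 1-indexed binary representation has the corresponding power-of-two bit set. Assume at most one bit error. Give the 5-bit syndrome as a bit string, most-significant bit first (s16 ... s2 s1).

00000

s1: b1⊕b3⊕b5⊕b7⊕b9⊕b11⊕b13⊕b15⊕b17⊕b19⊕b21⊕b23⊕b25⊕b27⊕b29⊕b31 = 1⊕0⊕1⊕0⊕0⊕1⊕0⊕0⊕0⊕1⊕0⊕0⊕0⊕1⊕0⊕1 = 0
s2: b2⊕b3⊕b6⊕b7⊕b10⊕b11⊕b14⊕b15⊕b18⊕b19⊕b22⊕b23⊕b26⊕b27⊕b30⊕b31 = 1⊕0⊕1⊕0⊕1⊕1⊕0⊕0⊕1⊕1⊕1⊕0⊕1⊕1⊕0⊕1 = 0
s4: b4⊕b5⊕b6⊕b7⊕b12⊕b13⊕b14⊕b15⊕b20⊕b21⊕b22⊕b23⊕b28⊕b29⊕b30⊕b31 = 0⊕1⊕1⊕0⊕0⊕0⊕0⊕0⊕1⊕0⊕1⊕0⊕1⊕0⊕0⊕1 = 0
s8: b8⊕b9⊕b10⊕b11⊕b12⊕b13⊕b14⊕b15⊕b24⊕b25⊕b26⊕b27⊕b28⊕b29⊕b30⊕b31 = 1⊕0⊕1⊕1⊕0⊕0⊕0⊕0⊕1⊕0⊕1⊕1⊕1⊕0⊕0⊕1 = 0
s16: b16⊕b17⊕b18⊕b19⊕b20⊕b21⊕b22⊕b23⊕b24⊕b25⊕b26⊕b27⊕b28⊕b29⊕b30⊕b31 = 1⊕0⊕1⊕1⊕1⊕0⊕1⊕0⊕1⊕0⊕1⊕1⊕1⊕0⊕0⊕1 = 0
Syndrome (s16...s1) = 00000 → position 0 (no error).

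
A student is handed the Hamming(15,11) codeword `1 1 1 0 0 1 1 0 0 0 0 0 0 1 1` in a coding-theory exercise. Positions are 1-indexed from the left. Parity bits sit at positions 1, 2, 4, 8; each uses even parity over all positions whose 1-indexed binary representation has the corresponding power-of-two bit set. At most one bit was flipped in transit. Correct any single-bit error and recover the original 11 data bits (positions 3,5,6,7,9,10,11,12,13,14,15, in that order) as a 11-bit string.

s1: b1⊕b3⊕b5⊕b7⊕b9⊕b11⊕b13⊕b15 = 1⊕1⊕0⊕1⊕0⊕0⊕0⊕1 = 0
s2: b2⊕b3⊕b6⊕b7⊕b10⊕b11⊕b14⊕b15 = 1⊕1⊕1⊕1⊕0⊕0⊕1⊕1 = 0
s4: b4⊕b5⊕b6⊕b7⊕b12⊕b13⊕b14⊕b15 = 0⊕0⊕1⊕1⊕0⊕0⊕1⊕1 = 0
s8: b8⊕b9⊕b10⊕b11⊕b12⊕b13⊕b14⊕b15 = 0⊕0⊕0⊕0⊕0⊕0⊕1⊕1 = 0
Syndrome (s8...s1) = 0000 → position 0 (no error).
No correction needed.
Data bits at positions 3,5,6,7,9,10,11,12,13,14,15: 10110000011

10110000011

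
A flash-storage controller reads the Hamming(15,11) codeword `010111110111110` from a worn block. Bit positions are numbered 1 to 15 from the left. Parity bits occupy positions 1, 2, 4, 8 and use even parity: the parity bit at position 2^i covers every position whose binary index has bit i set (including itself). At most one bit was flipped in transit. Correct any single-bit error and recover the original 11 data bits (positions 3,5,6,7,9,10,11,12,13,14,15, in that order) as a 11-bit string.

01110111110

s1: b1⊕b3⊕b5⊕b7⊕b9⊕b11⊕b13⊕b15 = 0⊕0⊕1⊕1⊕0⊕1⊕1⊕0 = 0
s2: b2⊕b3⊕b6⊕b7⊕b10⊕b11⊕b14⊕b15 = 1⊕0⊕1⊕1⊕1⊕1⊕1⊕0 = 0
s4: b4⊕b5⊕b6⊕b7⊕b12⊕b13⊕b14⊕b15 = 1⊕1⊕1⊕1⊕1⊕1⊕1⊕0 = 1
s8: b8⊕b9⊕b10⊕b11⊕b12⊕b13⊕b14⊕b15 = 1⊕0⊕1⊕1⊕1⊕1⊕1⊕0 = 0
Syndrome (s8...s1) = 0100 → position 4.
Flip bit 4: corrected codeword = 010011110111110
Data bits at positions 3,5,6,7,9,10,11,12,13,14,15: 01110111110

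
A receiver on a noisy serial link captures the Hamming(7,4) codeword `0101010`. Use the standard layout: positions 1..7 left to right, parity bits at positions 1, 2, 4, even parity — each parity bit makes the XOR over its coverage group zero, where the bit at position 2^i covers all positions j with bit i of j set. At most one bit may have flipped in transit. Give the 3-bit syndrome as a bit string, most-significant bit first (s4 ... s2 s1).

000

s1: b1⊕b3⊕b5⊕b7 = 0⊕0⊕0⊕0 = 0
s2: b2⊕b3⊕b6⊕b7 = 1⊕0⊕1⊕0 = 0
s4: b4⊕b5⊕b6⊕b7 = 1⊕0⊕1⊕0 = 0
Syndrome (s4...s1) = 000 → position 0 (no error).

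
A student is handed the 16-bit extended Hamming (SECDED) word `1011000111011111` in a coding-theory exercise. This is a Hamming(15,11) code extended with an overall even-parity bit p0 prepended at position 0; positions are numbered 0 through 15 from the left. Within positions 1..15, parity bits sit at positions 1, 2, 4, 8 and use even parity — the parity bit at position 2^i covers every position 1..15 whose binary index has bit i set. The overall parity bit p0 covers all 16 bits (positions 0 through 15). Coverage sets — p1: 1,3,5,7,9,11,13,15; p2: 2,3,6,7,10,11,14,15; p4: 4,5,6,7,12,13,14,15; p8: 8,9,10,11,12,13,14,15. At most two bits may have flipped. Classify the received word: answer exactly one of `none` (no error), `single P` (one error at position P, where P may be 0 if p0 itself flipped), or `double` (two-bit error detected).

single 12

s1: b1⊕b3⊕b5⊕b7⊕b9⊕b11⊕b13⊕b15 = 0⊕1⊕0⊕1⊕1⊕1⊕1⊕1 = 0
s2: b2⊕b3⊕b6⊕b7⊕b10⊕b11⊕b14⊕b15 = 1⊕1⊕0⊕1⊕0⊕1⊕1⊕1 = 0
s4: b4⊕b5⊕b6⊕b7⊕b12⊕b13⊕b14⊕b15 = 0⊕0⊕0⊕1⊕1⊕1⊕1⊕1 = 1
s8: b8⊕b9⊕b10⊕b11⊕b12⊕b13⊕b14⊕b15 = 1⊕1⊕0⊕1⊕1⊕1⊕1⊕1 = 1
Syndrome (s8...s1) = 1100 → position 12.
Overall parity (XOR of all 16 bits, including p0): 1⊕0⊕1⊕1⊕0⊕0⊕0⊕1⊕1⊕1⊕0⊕1⊕1⊕1⊕1⊕1 = 1
Overall=1, syndrome position=12 → single-bit error at position 12.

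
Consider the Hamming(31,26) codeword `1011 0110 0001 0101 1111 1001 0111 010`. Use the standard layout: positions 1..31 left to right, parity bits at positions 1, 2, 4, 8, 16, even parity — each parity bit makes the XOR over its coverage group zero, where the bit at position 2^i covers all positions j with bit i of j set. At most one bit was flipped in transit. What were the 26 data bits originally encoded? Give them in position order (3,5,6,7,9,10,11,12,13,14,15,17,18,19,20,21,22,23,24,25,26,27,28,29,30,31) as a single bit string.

s1: b1⊕b3⊕b5⊕b7⊕b9⊕b11⊕b13⊕b15⊕b17⊕b19⊕b21⊕b23⊕b25⊕b27⊕b29⊕b31 = 1⊕1⊕0⊕1⊕0⊕0⊕0⊕0⊕1⊕1⊕1⊕0⊕0⊕1⊕0⊕0 = 1
s2: b2⊕b3⊕b6⊕b7⊕b10⊕b11⊕b14⊕b15⊕b18⊕b19⊕b22⊕b23⊕b26⊕b27⊕b30⊕b31 = 0⊕1⊕1⊕1⊕0⊕0⊕1⊕0⊕1⊕1⊕0⊕0⊕1⊕1⊕1⊕0 = 1
s4: b4⊕b5⊕b6⊕b7⊕b12⊕b13⊕b14⊕b15⊕b20⊕b21⊕b22⊕b23⊕b28⊕b29⊕b30⊕b31 = 1⊕0⊕1⊕1⊕1⊕0⊕1⊕0⊕1⊕1⊕0⊕0⊕1⊕0⊕1⊕0 = 1
s8: b8⊕b9⊕b10⊕b11⊕b12⊕b13⊕b14⊕b15⊕b24⊕b25⊕b26⊕b27⊕b28⊕b29⊕b30⊕b31 = 0⊕0⊕0⊕0⊕1⊕0⊕1⊕0⊕1⊕0⊕1⊕1⊕1⊕0⊕1⊕0 = 1
s16: b16⊕b17⊕b18⊕b19⊕b20⊕b21⊕b22⊕b23⊕b24⊕b25⊕b26⊕b27⊕b28⊕b29⊕b30⊕b31 = 1⊕1⊕1⊕1⊕1⊕1⊕0⊕0⊕1⊕0⊕1⊕1⊕1⊕0⊕1⊕0 = 1
Syndrome (s16...s1) = 11111 → position 31.
Flip bit 31: corrected codeword = 1011011000010101111110010111011
Data bits at positions 3,5,6,7,9,10,11,12,13,14,15,17,18,19,20,21,22,23,24,25,26,27,28,29,30,31: 10110001010111110010111011

10110001010111110010111011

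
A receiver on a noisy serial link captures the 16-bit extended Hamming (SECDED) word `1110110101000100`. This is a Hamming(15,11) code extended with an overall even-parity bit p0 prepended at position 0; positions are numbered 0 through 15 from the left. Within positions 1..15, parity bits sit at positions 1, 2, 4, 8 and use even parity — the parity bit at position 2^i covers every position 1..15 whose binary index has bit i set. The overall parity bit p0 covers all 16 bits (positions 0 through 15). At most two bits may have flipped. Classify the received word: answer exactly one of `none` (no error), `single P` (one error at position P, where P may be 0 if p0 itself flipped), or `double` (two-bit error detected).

s1: b1⊕b3⊕b5⊕b7⊕b9⊕b11⊕b13⊕b15 = 1⊕0⊕1⊕1⊕1⊕0⊕1⊕0 = 1
s2: b2⊕b3⊕b6⊕b7⊕b10⊕b11⊕b14⊕b15 = 1⊕0⊕0⊕1⊕0⊕0⊕0⊕0 = 0
s4: b4⊕b5⊕b6⊕b7⊕b12⊕b13⊕b14⊕b15 = 1⊕1⊕0⊕1⊕0⊕1⊕0⊕0 = 0
s8: b8⊕b9⊕b10⊕b11⊕b12⊕b13⊕b14⊕b15 = 0⊕1⊕0⊕0⊕0⊕1⊕0⊕0 = 0
Syndrome (s8...s1) = 0001 → position 1.
Overall parity (XOR of all 16 bits, including p0): 1⊕1⊕1⊕0⊕1⊕1⊕0⊕1⊕0⊕1⊕0⊕0⊕0⊕1⊕0⊕0 = 0
Overall=0, syndrome position=1 → double-bit error detected (uncorrectable).

double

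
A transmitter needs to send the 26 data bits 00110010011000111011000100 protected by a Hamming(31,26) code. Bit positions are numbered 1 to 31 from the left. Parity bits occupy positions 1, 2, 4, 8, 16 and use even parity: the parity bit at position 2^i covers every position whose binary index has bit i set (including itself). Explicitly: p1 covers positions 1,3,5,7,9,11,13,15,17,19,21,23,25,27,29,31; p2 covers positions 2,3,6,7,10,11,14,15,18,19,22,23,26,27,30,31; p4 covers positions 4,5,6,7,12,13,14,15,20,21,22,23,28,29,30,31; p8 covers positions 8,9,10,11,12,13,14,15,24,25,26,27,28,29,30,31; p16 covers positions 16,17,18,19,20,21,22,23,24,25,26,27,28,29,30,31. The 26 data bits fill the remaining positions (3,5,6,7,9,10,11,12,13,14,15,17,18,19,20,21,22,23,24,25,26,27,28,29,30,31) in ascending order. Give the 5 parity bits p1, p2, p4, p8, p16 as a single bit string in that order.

Place data bits at non-power-of-two positions: b3=0, b5=0, b6=1, b7=1, b9=0, b10=0, b11=1, b12=0, b13=0, b14=1, b15=1, b17=0, b18=0, b19=0, b20=1, b21=1, b22=1, b23=0, b24=1, b25=1, b26=0, b27=0, b28=0, b29=1, b30=0, b31=0.
p1 = XOR of data positions {3,5,7,9,11,13,15,17,19,21,23,25,27,29,31} = 0⊕0⊕1⊕0⊕1⊕0⊕1⊕0⊕0⊕1⊕0⊕1⊕0⊕1⊕0 = 0
p2 = XOR of data positions {3,6,7,10,11,14,15,18,19,22,23,26,27,30,31} = 0⊕1⊕1⊕0⊕1⊕1⊕1⊕0⊕0⊕1⊕0⊕0⊕0⊕0⊕0 = 0
p4 = XOR of data positions {5,6,7,12,13,14,15,20,21,22,23,28,29,30,31} = 0⊕1⊕1⊕0⊕0⊕1⊕1⊕1⊕1⊕1⊕0⊕0⊕1⊕0⊕0 = 0
p8 = XOR of data positions {9,10,11,12,13,14,15,24,25,26,27,28,29,30,31} = 0⊕0⊕1⊕0⊕0⊕1⊕1⊕1⊕1⊕0⊕0⊕0⊕1⊕0⊕0 = 0
p16 = XOR of data positions {17,18,19,20,21,22,23,24,25,26,27,28,29,30,31} = 0⊕0⊕0⊕1⊕1⊕1⊕0⊕1⊕1⊕0⊕0⊕0⊕1⊕0⊕0 = 0
Parity bits p1,p2,p4,p8,p16 = 00000

00000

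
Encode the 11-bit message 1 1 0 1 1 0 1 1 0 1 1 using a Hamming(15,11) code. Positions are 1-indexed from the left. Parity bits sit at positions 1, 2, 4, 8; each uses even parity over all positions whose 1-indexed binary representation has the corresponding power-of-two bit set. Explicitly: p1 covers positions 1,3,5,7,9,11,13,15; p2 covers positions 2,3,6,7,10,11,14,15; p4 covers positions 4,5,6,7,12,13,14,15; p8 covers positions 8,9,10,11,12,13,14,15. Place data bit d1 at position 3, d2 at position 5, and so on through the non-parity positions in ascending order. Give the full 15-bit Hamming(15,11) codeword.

011110111011011

Place data bits at non-power-of-two positions: b3=1, b5=1, b6=0, b7=1, b9=1, b10=0, b11=1, b12=1, b13=0, b14=1, b15=1.
p1 = XOR of data positions {3,5,7,9,11,13,15} = 1⊕1⊕1⊕1⊕1⊕0⊕1 = 0
p2 = XOR of data positions {3,6,7,10,11,14,15} = 1⊕0⊕1⊕0⊕1⊕1⊕1 = 1
p4 = XOR of data positions {5,6,7,12,13,14,15} = 1⊕0⊕1⊕1⊕0⊕1⊕1 = 1
p8 = XOR of data positions {9,10,11,12,13,14,15} = 1⊕0⊕1⊕1⊕0⊕1⊕1 = 1
Codeword b1..b15 = 011110111011011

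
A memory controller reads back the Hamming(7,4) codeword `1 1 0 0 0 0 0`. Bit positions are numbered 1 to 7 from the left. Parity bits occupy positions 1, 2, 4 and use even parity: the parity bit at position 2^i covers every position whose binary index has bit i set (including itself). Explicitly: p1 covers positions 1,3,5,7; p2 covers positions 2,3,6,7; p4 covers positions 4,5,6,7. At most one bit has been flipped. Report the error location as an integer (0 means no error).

s1: b1⊕b3⊕b5⊕b7 = 1⊕0⊕0⊕0 = 1
s2: b2⊕b3⊕b6⊕b7 = 1⊕0⊕0⊕0 = 1
s4: b4⊕b5⊕b6⊕b7 = 0⊕0⊕0⊕0 = 0
Syndrome (s4...s1) = 011 → position 3.

3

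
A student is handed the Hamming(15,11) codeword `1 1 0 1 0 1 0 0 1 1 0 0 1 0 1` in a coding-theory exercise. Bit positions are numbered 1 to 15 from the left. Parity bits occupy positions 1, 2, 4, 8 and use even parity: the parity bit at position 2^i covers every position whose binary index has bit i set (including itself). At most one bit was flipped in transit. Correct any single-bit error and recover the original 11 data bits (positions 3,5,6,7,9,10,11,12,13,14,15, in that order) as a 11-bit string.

00101100101

s1: b1⊕b3⊕b5⊕b7⊕b9⊕b11⊕b13⊕b15 = 1⊕0⊕0⊕0⊕1⊕0⊕1⊕1 = 0
s2: b2⊕b3⊕b6⊕b7⊕b10⊕b11⊕b14⊕b15 = 1⊕0⊕1⊕0⊕1⊕0⊕0⊕1 = 0
s4: b4⊕b5⊕b6⊕b7⊕b12⊕b13⊕b14⊕b15 = 1⊕0⊕1⊕0⊕0⊕1⊕0⊕1 = 0
s8: b8⊕b9⊕b10⊕b11⊕b12⊕b13⊕b14⊕b15 = 0⊕1⊕1⊕0⊕0⊕1⊕0⊕1 = 0
Syndrome (s8...s1) = 0000 → position 0 (no error).
No correction needed.
Data bits at positions 3,5,6,7,9,10,11,12,13,14,15: 00101100101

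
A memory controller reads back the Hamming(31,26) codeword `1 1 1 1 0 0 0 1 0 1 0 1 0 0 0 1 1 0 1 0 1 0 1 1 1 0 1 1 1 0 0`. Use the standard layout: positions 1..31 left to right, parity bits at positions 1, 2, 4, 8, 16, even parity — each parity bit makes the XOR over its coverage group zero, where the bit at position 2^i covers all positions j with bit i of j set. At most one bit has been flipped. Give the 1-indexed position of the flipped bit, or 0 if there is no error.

1

s1: b1⊕b3⊕b5⊕b7⊕b9⊕b11⊕b13⊕b15⊕b17⊕b19⊕b21⊕b23⊕b25⊕b27⊕b29⊕b31 = 1⊕1⊕0⊕0⊕0⊕0⊕0⊕0⊕1⊕1⊕1⊕1⊕1⊕1⊕1⊕0 = 1
s2: b2⊕b3⊕b6⊕b7⊕b10⊕b11⊕b14⊕b15⊕b18⊕b19⊕b22⊕b23⊕b26⊕b27⊕b30⊕b31 = 1⊕1⊕0⊕0⊕1⊕0⊕0⊕0⊕0⊕1⊕0⊕1⊕0⊕1⊕0⊕0 = 0
s4: b4⊕b5⊕b6⊕b7⊕b12⊕b13⊕b14⊕b15⊕b20⊕b21⊕b22⊕b23⊕b28⊕b29⊕b30⊕b31 = 1⊕0⊕0⊕0⊕1⊕0⊕0⊕0⊕0⊕1⊕0⊕1⊕1⊕1⊕0⊕0 = 0
s8: b8⊕b9⊕b10⊕b11⊕b12⊕b13⊕b14⊕b15⊕b24⊕b25⊕b26⊕b27⊕b28⊕b29⊕b30⊕b31 = 1⊕0⊕1⊕0⊕1⊕0⊕0⊕0⊕1⊕1⊕0⊕1⊕1⊕1⊕0⊕0 = 0
s16: b16⊕b17⊕b18⊕b19⊕b20⊕b21⊕b22⊕b23⊕b24⊕b25⊕b26⊕b27⊕b28⊕b29⊕b30⊕b31 = 1⊕1⊕0⊕1⊕0⊕1⊕0⊕1⊕1⊕1⊕0⊕1⊕1⊕1⊕0⊕0 = 0
Syndrome (s16...s1) = 00001 → position 1.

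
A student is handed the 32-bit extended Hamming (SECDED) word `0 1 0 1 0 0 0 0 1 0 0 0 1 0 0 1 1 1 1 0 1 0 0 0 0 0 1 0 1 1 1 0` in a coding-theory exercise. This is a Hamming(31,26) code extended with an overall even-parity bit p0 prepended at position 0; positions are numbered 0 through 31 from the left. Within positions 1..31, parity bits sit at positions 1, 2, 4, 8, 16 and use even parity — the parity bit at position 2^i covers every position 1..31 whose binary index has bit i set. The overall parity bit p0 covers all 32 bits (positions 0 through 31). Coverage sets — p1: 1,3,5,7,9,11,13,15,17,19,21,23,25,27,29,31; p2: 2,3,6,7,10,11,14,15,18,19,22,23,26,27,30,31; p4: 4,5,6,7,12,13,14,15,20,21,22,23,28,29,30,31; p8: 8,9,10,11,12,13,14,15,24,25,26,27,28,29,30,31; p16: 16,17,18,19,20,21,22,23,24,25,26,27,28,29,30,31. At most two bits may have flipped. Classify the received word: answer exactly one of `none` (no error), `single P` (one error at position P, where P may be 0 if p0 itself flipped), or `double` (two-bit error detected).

single 11

s1: b1⊕b3⊕b5⊕b7⊕b9⊕b11⊕b13⊕b15⊕b17⊕b19⊕b21⊕b23⊕b25⊕b27⊕b29⊕b31 = 1⊕1⊕0⊕0⊕0⊕0⊕0⊕1⊕1⊕0⊕0⊕0⊕0⊕0⊕1⊕0 = 1
s2: b2⊕b3⊕b6⊕b7⊕b10⊕b11⊕b14⊕b15⊕b18⊕b19⊕b22⊕b23⊕b26⊕b27⊕b30⊕b31 = 0⊕1⊕0⊕0⊕0⊕0⊕0⊕1⊕1⊕0⊕0⊕0⊕1⊕0⊕1⊕0 = 1
s4: b4⊕b5⊕b6⊕b7⊕b12⊕b13⊕b14⊕b15⊕b20⊕b21⊕b22⊕b23⊕b28⊕b29⊕b30⊕b31 = 0⊕0⊕0⊕0⊕1⊕0⊕0⊕1⊕1⊕0⊕0⊕0⊕1⊕1⊕1⊕0 = 0
s8: b8⊕b9⊕b10⊕b11⊕b12⊕b13⊕b14⊕b15⊕b24⊕b25⊕b26⊕b27⊕b28⊕b29⊕b30⊕b31 = 1⊕0⊕0⊕0⊕1⊕0⊕0⊕1⊕0⊕0⊕1⊕0⊕1⊕1⊕1⊕0 = 1
s16: b16⊕b17⊕b18⊕b19⊕b20⊕b21⊕b22⊕b23⊕b24⊕b25⊕b26⊕b27⊕b28⊕b29⊕b30⊕b31 = 1⊕1⊕1⊕0⊕1⊕0⊕0⊕0⊕0⊕0⊕1⊕0⊕1⊕1⊕1⊕0 = 0
Syndrome (s16...s1) = 01011 → position 11.
Overall parity (XOR of all 32 bits, including p0): 0⊕1⊕0⊕1⊕0⊕0⊕0⊕0⊕1⊕0⊕0⊕0⊕1⊕0⊕0⊕1⊕1⊕1⊕1⊕0⊕1⊕0⊕0⊕0⊕0⊕0⊕1⊕0⊕1⊕1⊕1⊕0 = 1
Overall=1, syndrome position=11 → single-bit error at position 11.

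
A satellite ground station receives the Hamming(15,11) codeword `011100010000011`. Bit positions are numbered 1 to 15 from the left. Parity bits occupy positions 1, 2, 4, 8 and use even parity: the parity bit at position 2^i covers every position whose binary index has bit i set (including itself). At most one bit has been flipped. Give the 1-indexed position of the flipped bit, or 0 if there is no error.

12

s1: b1⊕b3⊕b5⊕b7⊕b9⊕b11⊕b13⊕b15 = 0⊕1⊕0⊕0⊕0⊕0⊕0⊕1 = 0
s2: b2⊕b3⊕b6⊕b7⊕b10⊕b11⊕b14⊕b15 = 1⊕1⊕0⊕0⊕0⊕0⊕1⊕1 = 0
s4: b4⊕b5⊕b6⊕b7⊕b12⊕b13⊕b14⊕b15 = 1⊕0⊕0⊕0⊕0⊕0⊕1⊕1 = 1
s8: b8⊕b9⊕b10⊕b11⊕b12⊕b13⊕b14⊕b15 = 1⊕0⊕0⊕0⊕0⊕0⊕1⊕1 = 1
Syndrome (s8...s1) = 1100 → position 12.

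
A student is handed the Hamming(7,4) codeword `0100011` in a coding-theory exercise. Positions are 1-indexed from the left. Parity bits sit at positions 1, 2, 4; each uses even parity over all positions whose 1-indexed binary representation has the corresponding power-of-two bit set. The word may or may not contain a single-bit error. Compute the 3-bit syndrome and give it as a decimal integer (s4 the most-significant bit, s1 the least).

s1: b1⊕b3⊕b5⊕b7 = 0⊕0⊕0⊕1 = 1
s2: b2⊕b3⊕b6⊕b7 = 1⊕0⊕1⊕1 = 1
s4: b4⊕b5⊕b6⊕b7 = 0⊕0⊕1⊕1 = 0
Syndrome (s4...s1) = 011 → position 3.

3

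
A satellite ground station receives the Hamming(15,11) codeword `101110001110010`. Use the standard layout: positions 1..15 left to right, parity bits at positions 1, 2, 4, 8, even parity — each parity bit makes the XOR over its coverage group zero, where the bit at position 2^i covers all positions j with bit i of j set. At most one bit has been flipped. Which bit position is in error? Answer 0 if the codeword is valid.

s1: b1⊕b3⊕b5⊕b7⊕b9⊕b11⊕b13⊕b15 = 1⊕1⊕1⊕0⊕1⊕1⊕0⊕0 = 1
s2: b2⊕b3⊕b6⊕b7⊕b10⊕b11⊕b14⊕b15 = 0⊕1⊕0⊕0⊕1⊕1⊕1⊕0 = 0
s4: b4⊕b5⊕b6⊕b7⊕b12⊕b13⊕b14⊕b15 = 1⊕1⊕0⊕0⊕0⊕0⊕1⊕0 = 1
s8: b8⊕b9⊕b10⊕b11⊕b12⊕b13⊕b14⊕b15 = 0⊕1⊕1⊕1⊕0⊕0⊕1⊕0 = 0
Syndrome (s8...s1) = 0101 → position 5.

5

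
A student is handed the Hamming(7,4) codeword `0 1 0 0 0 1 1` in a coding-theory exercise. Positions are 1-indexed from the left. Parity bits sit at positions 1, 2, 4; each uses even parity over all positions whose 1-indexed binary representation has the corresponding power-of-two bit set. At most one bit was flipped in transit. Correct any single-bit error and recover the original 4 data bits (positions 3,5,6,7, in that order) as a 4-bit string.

s1: b1⊕b3⊕b5⊕b7 = 0⊕0⊕0⊕1 = 1
s2: b2⊕b3⊕b6⊕b7 = 1⊕0⊕1⊕1 = 1
s4: b4⊕b5⊕b6⊕b7 = 0⊕0⊕1⊕1 = 0
Syndrome (s4...s1) = 011 → position 3.
Flip bit 3: corrected codeword = 0110011
Data bits at positions 3,5,6,7: 1011

1011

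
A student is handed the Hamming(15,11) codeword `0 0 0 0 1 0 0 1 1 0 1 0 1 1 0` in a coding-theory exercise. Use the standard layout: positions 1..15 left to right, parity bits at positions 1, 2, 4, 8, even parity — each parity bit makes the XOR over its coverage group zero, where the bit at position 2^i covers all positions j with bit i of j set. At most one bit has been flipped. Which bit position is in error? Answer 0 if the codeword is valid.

s1: b1⊕b3⊕b5⊕b7⊕b9⊕b11⊕b13⊕b15 = 0⊕0⊕1⊕0⊕1⊕1⊕1⊕0 = 0
s2: b2⊕b3⊕b6⊕b7⊕b10⊕b11⊕b14⊕b15 = 0⊕0⊕0⊕0⊕0⊕1⊕1⊕0 = 0
s4: b4⊕b5⊕b6⊕b7⊕b12⊕b13⊕b14⊕b15 = 0⊕1⊕0⊕0⊕0⊕1⊕1⊕0 = 1
s8: b8⊕b9⊕b10⊕b11⊕b12⊕b13⊕b14⊕b15 = 1⊕1⊕0⊕1⊕0⊕1⊕1⊕0 = 1
Syndrome (s8...s1) = 1100 → position 12.

12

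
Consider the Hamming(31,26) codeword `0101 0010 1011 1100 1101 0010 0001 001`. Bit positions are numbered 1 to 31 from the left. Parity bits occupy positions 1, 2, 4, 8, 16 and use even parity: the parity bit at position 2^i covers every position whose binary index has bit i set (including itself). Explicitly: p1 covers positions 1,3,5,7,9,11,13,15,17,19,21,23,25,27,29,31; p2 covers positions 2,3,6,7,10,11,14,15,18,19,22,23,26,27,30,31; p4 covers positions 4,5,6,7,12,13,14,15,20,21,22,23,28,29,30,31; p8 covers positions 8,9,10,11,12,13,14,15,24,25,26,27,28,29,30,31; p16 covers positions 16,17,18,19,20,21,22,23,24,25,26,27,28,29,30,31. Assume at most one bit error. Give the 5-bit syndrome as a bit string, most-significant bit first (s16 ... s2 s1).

01111

s1: b1⊕b3⊕b5⊕b7⊕b9⊕b11⊕b13⊕b15⊕b17⊕b19⊕b21⊕b23⊕b25⊕b27⊕b29⊕b31 = 0⊕0⊕0⊕1⊕1⊕1⊕1⊕0⊕1⊕0⊕0⊕1⊕0⊕0⊕0⊕1 = 1
s2: b2⊕b3⊕b6⊕b7⊕b10⊕b11⊕b14⊕b15⊕b18⊕b19⊕b22⊕b23⊕b26⊕b27⊕b30⊕b31 = 1⊕0⊕0⊕1⊕0⊕1⊕1⊕0⊕1⊕0⊕0⊕1⊕0⊕0⊕0⊕1 = 1
s4: b4⊕b5⊕b6⊕b7⊕b12⊕b13⊕b14⊕b15⊕b20⊕b21⊕b22⊕b23⊕b28⊕b29⊕b30⊕b31 = 1⊕0⊕0⊕1⊕1⊕1⊕1⊕0⊕1⊕0⊕0⊕1⊕1⊕0⊕0⊕1 = 1
s8: b8⊕b9⊕b10⊕b11⊕b12⊕b13⊕b14⊕b15⊕b24⊕b25⊕b26⊕b27⊕b28⊕b29⊕b30⊕b31 = 0⊕1⊕0⊕1⊕1⊕1⊕1⊕0⊕0⊕0⊕0⊕0⊕1⊕0⊕0⊕1 = 1
s16: b16⊕b17⊕b18⊕b19⊕b20⊕b21⊕b22⊕b23⊕b24⊕b25⊕b26⊕b27⊕b28⊕b29⊕b30⊕b31 = 0⊕1⊕1⊕0⊕1⊕0⊕0⊕1⊕0⊕0⊕0⊕0⊕1⊕0⊕0⊕1 = 0
Syndrome (s16...s1) = 01111 → position 15.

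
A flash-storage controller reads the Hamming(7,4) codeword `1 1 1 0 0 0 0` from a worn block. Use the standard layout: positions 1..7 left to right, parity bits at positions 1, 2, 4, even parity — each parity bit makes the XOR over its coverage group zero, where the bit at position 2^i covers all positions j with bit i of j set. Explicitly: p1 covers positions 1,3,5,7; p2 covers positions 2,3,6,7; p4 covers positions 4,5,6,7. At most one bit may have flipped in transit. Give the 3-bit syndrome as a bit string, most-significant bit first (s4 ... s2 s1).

s1: b1⊕b3⊕b5⊕b7 = 1⊕1⊕0⊕0 = 0
s2: b2⊕b3⊕b6⊕b7 = 1⊕1⊕0⊕0 = 0
s4: b4⊕b5⊕b6⊕b7 = 0⊕0⊕0⊕0 = 0
Syndrome (s4...s1) = 000 → position 0 (no error).

000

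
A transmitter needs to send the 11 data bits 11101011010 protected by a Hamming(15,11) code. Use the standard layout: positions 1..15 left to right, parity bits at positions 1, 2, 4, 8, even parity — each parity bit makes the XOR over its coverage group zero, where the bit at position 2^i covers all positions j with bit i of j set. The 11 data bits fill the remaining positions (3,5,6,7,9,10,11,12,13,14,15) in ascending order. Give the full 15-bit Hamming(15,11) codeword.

001011001011010

Place data bits at non-power-of-two positions: b3=1, b5=1, b6=1, b7=0, b9=1, b10=0, b11=1, b12=1, b13=0, b14=1, b15=0.
p1 = XOR of data positions {3,5,7,9,11,13,15} = 1⊕1⊕0⊕1⊕1⊕0⊕0 = 0
p2 = XOR of data positions {3,6,7,10,11,14,15} = 1⊕1⊕0⊕0⊕1⊕1⊕0 = 0
p4 = XOR of data positions {5,6,7,12,13,14,15} = 1⊕1⊕0⊕1⊕0⊕1⊕0 = 0
p8 = XOR of data positions {9,10,11,12,13,14,15} = 1⊕0⊕1⊕1⊕0⊕1⊕0 = 0
Codeword b1..b15 = 001011001011010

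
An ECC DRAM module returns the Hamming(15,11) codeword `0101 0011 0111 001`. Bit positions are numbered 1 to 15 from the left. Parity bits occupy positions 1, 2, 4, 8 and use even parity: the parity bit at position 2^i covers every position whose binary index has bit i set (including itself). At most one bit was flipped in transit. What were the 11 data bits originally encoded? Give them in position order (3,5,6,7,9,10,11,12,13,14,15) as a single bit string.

s1: b1⊕b3⊕b5⊕b7⊕b9⊕b11⊕b13⊕b15 = 0⊕0⊕0⊕1⊕0⊕1⊕0⊕1 = 1
s2: b2⊕b3⊕b6⊕b7⊕b10⊕b11⊕b14⊕b15 = 1⊕0⊕0⊕1⊕1⊕1⊕0⊕1 = 1
s4: b4⊕b5⊕b6⊕b7⊕b12⊕b13⊕b14⊕b15 = 1⊕0⊕0⊕1⊕1⊕0⊕0⊕1 = 0
s8: b8⊕b9⊕b10⊕b11⊕b12⊕b13⊕b14⊕b15 = 1⊕0⊕1⊕1⊕1⊕0⊕0⊕1 = 1
Syndrome (s8...s1) = 1011 → position 11.
Flip bit 11: corrected codeword = 010100110101001
Data bits at positions 3,5,6,7,9,10,11,12,13,14,15: 00010101001

00010101001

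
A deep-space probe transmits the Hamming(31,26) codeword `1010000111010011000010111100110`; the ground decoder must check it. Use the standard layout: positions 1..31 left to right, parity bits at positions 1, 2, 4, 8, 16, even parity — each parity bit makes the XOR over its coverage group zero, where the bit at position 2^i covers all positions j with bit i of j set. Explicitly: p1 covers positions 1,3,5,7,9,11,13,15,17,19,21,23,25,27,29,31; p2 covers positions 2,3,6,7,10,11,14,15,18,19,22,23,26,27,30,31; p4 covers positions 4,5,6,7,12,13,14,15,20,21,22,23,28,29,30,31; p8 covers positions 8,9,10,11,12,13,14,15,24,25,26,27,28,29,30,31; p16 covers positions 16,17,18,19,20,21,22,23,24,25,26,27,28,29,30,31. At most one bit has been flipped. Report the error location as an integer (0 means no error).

0

s1: b1⊕b3⊕b5⊕b7⊕b9⊕b11⊕b13⊕b15⊕b17⊕b19⊕b21⊕b23⊕b25⊕b27⊕b29⊕b31 = 1⊕1⊕0⊕0⊕1⊕0⊕0⊕1⊕0⊕0⊕1⊕1⊕1⊕0⊕1⊕0 = 0
s2: b2⊕b3⊕b6⊕b7⊕b10⊕b11⊕b14⊕b15⊕b18⊕b19⊕b22⊕b23⊕b26⊕b27⊕b30⊕b31 = 0⊕1⊕0⊕0⊕1⊕0⊕0⊕1⊕0⊕0⊕0⊕1⊕1⊕0⊕1⊕0 = 0
s4: b4⊕b5⊕b6⊕b7⊕b12⊕b13⊕b14⊕b15⊕b20⊕b21⊕b22⊕b23⊕b28⊕b29⊕b30⊕b31 = 0⊕0⊕0⊕0⊕1⊕0⊕0⊕1⊕0⊕1⊕0⊕1⊕0⊕1⊕1⊕0 = 0
s8: b8⊕b9⊕b10⊕b11⊕b12⊕b13⊕b14⊕b15⊕b24⊕b25⊕b26⊕b27⊕b28⊕b29⊕b30⊕b31 = 1⊕1⊕1⊕0⊕1⊕0⊕0⊕1⊕1⊕1⊕1⊕0⊕0⊕1⊕1⊕0 = 0
s16: b16⊕b17⊕b18⊕b19⊕b20⊕b21⊕b22⊕b23⊕b24⊕b25⊕b26⊕b27⊕b28⊕b29⊕b30⊕b31 = 1⊕0⊕0⊕0⊕0⊕1⊕0⊕1⊕1⊕1⊕1⊕0⊕0⊕1⊕1⊕0 = 0
Syndrome (s16...s1) = 00000 → position 0 (no error).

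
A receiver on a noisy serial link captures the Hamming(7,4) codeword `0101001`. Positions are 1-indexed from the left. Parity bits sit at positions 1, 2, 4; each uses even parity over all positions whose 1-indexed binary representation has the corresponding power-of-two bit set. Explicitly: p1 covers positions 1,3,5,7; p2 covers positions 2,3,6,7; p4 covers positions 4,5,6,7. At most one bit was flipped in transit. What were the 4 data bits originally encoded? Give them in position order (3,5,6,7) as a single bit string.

0001

s1: b1⊕b3⊕b5⊕b7 = 0⊕0⊕0⊕1 = 1
s2: b2⊕b3⊕b6⊕b7 = 1⊕0⊕0⊕1 = 0
s4: b4⊕b5⊕b6⊕b7 = 1⊕0⊕0⊕1 = 0
Syndrome (s4...s1) = 001 → position 1.
Flip bit 1: corrected codeword = 1101001
Data bits at positions 3,5,6,7: 0001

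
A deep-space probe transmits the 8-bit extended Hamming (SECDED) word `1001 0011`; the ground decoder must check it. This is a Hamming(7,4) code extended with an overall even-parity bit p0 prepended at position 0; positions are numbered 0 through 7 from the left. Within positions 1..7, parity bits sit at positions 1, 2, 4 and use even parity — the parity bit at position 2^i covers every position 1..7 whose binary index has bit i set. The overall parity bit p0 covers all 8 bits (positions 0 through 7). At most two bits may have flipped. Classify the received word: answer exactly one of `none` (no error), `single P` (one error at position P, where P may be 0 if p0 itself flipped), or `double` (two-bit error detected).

double

s1: b1⊕b3⊕b5⊕b7 = 0⊕1⊕0⊕1 = 0
s2: b2⊕b3⊕b6⊕b7 = 0⊕1⊕1⊕1 = 1
s4: b4⊕b5⊕b6⊕b7 = 0⊕0⊕1⊕1 = 0
Syndrome (s4...s1) = 010 → position 2.
Overall parity (XOR of all 8 bits, including p0): 1⊕0⊕0⊕1⊕0⊕0⊕1⊕1 = 0
Overall=0, syndrome position=2 → double-bit error detected (uncorrectable).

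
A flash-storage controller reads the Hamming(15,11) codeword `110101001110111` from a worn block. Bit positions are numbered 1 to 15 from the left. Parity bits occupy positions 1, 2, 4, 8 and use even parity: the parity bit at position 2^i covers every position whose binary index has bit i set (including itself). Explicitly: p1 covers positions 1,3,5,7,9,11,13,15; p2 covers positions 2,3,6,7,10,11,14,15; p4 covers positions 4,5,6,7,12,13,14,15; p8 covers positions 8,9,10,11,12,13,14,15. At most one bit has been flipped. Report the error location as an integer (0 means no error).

s1: b1⊕b3⊕b5⊕b7⊕b9⊕b11⊕b13⊕b15 = 1⊕0⊕0⊕0⊕1⊕1⊕1⊕1 = 1
s2: b2⊕b3⊕b6⊕b7⊕b10⊕b11⊕b14⊕b15 = 1⊕0⊕1⊕0⊕1⊕1⊕1⊕1 = 0
s4: b4⊕b5⊕b6⊕b7⊕b12⊕b13⊕b14⊕b15 = 1⊕0⊕1⊕0⊕0⊕1⊕1⊕1 = 1
s8: b8⊕b9⊕b10⊕b11⊕b12⊕b13⊕b14⊕b15 = 0⊕1⊕1⊕1⊕0⊕1⊕1⊕1 = 0
Syndrome (s8...s1) = 0101 → position 5.

5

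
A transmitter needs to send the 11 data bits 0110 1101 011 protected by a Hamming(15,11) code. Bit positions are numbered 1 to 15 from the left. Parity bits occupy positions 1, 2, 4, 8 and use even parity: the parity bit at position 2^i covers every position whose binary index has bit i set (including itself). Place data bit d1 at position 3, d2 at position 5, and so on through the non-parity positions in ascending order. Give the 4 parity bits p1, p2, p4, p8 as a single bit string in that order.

Place data bits at non-power-of-two positions: b3=0, b5=1, b6=1, b7=0, b9=1, b10=1, b11=0, b12=1, b13=0, b14=1, b15=1.
p1 = XOR of data positions {3,5,7,9,11,13,15} = 0⊕1⊕0⊕1⊕0⊕0⊕1 = 1
p2 = XOR of data positions {3,6,7,10,11,14,15} = 0⊕1⊕0⊕1⊕0⊕1⊕1 = 0
p4 = XOR of data positions {5,6,7,12,13,14,15} = 1⊕1⊕0⊕1⊕0⊕1⊕1 = 1
p8 = XOR of data positions {9,10,11,12,13,14,15} = 1⊕1⊕0⊕1⊕0⊕1⊕1 = 1
Parity bits p1,p2,p4,p8 = 1011

1011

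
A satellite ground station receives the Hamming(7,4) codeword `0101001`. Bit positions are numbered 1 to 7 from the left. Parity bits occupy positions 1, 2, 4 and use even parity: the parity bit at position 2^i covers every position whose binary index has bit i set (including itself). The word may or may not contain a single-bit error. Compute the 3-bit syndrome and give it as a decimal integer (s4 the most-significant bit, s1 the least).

s1: b1⊕b3⊕b5⊕b7 = 0⊕0⊕0⊕1 = 1
s2: b2⊕b3⊕b6⊕b7 = 1⊕0⊕0⊕1 = 0
s4: b4⊕b5⊕b6⊕b7 = 1⊕0⊕0⊕1 = 0
Syndrome (s4...s1) = 001 → position 1.

1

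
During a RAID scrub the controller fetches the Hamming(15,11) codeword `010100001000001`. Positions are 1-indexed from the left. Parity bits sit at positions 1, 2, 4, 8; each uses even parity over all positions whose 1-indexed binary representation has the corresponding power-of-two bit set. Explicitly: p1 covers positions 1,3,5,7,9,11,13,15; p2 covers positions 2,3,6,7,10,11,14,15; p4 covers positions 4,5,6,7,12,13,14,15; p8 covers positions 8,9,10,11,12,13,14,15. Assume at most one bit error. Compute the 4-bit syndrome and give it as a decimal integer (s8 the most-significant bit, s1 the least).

s1: b1⊕b3⊕b5⊕b7⊕b9⊕b11⊕b13⊕b15 = 0⊕0⊕0⊕0⊕1⊕0⊕0⊕1 = 0
s2: b2⊕b3⊕b6⊕b7⊕b10⊕b11⊕b14⊕b15 = 1⊕0⊕0⊕0⊕0⊕0⊕0⊕1 = 0
s4: b4⊕b5⊕b6⊕b7⊕b12⊕b13⊕b14⊕b15 = 1⊕0⊕0⊕0⊕0⊕0⊕0⊕1 = 0
s8: b8⊕b9⊕b10⊕b11⊕b12⊕b13⊕b14⊕b15 = 0⊕1⊕0⊕0⊕0⊕0⊕0⊕1 = 0
Syndrome (s8...s1) = 0000 → position 0 (no error).

0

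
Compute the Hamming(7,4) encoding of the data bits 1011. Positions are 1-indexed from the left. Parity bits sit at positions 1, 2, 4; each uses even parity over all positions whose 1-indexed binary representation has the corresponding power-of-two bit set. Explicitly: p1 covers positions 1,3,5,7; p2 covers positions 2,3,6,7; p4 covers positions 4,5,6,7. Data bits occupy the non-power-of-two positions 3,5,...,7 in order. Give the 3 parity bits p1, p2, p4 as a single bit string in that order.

010

Place data bits at non-power-of-two positions: b3=1, b5=0, b6=1, b7=1.
p1 = XOR of data positions {3,5,7} = 1⊕0⊕1 = 0
p2 = XOR of data positions {3,6,7} = 1⊕1⊕1 = 1
p4 = XOR of data positions {5,6,7} = 0⊕1⊕1 = 0
Parity bits p1,p2,p4 = 010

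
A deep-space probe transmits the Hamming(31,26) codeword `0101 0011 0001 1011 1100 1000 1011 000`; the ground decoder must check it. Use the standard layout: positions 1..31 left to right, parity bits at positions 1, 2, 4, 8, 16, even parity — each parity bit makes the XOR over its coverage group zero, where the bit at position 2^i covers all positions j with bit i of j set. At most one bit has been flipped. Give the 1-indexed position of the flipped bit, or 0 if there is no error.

31

s1: b1⊕b3⊕b5⊕b7⊕b9⊕b11⊕b13⊕b15⊕b17⊕b19⊕b21⊕b23⊕b25⊕b27⊕b29⊕b31 = 0⊕0⊕0⊕1⊕0⊕0⊕1⊕1⊕1⊕0⊕1⊕0⊕1⊕1⊕0⊕0 = 1
s2: b2⊕b3⊕b6⊕b7⊕b10⊕b11⊕b14⊕b15⊕b18⊕b19⊕b22⊕b23⊕b26⊕b27⊕b30⊕b31 = 1⊕0⊕0⊕1⊕0⊕0⊕0⊕1⊕1⊕0⊕0⊕0⊕0⊕1⊕0⊕0 = 1
s4: b4⊕b5⊕b6⊕b7⊕b12⊕b13⊕b14⊕b15⊕b20⊕b21⊕b22⊕b23⊕b28⊕b29⊕b30⊕b31 = 1⊕0⊕0⊕1⊕1⊕1⊕0⊕1⊕0⊕1⊕0⊕0⊕1⊕0⊕0⊕0 = 1
s8: b8⊕b9⊕b10⊕b11⊕b12⊕b13⊕b14⊕b15⊕b24⊕b25⊕b26⊕b27⊕b28⊕b29⊕b30⊕b31 = 1⊕0⊕0⊕0⊕1⊕1⊕0⊕1⊕0⊕1⊕0⊕1⊕1⊕0⊕0⊕0 = 1
s16: b16⊕b17⊕b18⊕b19⊕b20⊕b21⊕b22⊕b23⊕b24⊕b25⊕b26⊕b27⊕b28⊕b29⊕b30⊕b31 = 1⊕1⊕1⊕0⊕0⊕1⊕0⊕0⊕0⊕1⊕0⊕1⊕1⊕0⊕0⊕0 = 1
Syndrome (s16...s1) = 11111 → position 31.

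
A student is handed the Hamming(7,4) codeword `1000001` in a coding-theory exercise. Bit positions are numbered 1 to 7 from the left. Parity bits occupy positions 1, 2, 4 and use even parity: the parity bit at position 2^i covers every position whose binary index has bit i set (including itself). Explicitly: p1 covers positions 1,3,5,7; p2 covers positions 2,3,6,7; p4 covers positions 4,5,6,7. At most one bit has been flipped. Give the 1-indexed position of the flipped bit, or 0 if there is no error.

6

s1: b1⊕b3⊕b5⊕b7 = 1⊕0⊕0⊕1 = 0
s2: b2⊕b3⊕b6⊕b7 = 0⊕0⊕0⊕1 = 1
s4: b4⊕b5⊕b6⊕b7 = 0⊕0⊕0⊕1 = 1
Syndrome (s4...s1) = 110 → position 6.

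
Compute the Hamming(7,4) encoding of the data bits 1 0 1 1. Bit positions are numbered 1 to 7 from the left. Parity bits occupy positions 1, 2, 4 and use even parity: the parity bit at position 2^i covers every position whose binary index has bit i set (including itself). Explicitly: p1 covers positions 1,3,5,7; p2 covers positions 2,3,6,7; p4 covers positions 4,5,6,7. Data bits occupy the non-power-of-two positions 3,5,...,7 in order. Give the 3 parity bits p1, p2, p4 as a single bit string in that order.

010

Place data bits at non-power-of-two positions: b3=1, b5=0, b6=1, b7=1.
p1 = XOR of data positions {3,5,7} = 1⊕0⊕1 = 0
p2 = XOR of data positions {3,6,7} = 1⊕1⊕1 = 1
p4 = XOR of data positions {5,6,7} = 0⊕1⊕1 = 0
Parity bits p1,p2,p4 = 010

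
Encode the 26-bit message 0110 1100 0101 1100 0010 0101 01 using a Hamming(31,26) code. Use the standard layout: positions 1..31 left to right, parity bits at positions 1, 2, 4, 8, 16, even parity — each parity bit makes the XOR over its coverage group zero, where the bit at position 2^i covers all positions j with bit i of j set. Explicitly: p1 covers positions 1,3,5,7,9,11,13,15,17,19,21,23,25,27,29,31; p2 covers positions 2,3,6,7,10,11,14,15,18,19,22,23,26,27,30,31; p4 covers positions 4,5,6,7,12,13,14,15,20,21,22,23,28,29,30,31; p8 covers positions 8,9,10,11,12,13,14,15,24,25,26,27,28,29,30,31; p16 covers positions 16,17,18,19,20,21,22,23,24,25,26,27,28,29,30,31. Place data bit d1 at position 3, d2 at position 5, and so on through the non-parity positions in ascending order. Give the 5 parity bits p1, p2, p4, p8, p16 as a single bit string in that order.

Place data bits at non-power-of-two positions: b3=0, b5=1, b6=1, b7=0, b9=1, b10=1, b11=0, b12=0, b13=0, b14=1, b15=0, b17=1, b18=1, b19=1, b20=0, b21=0, b22=0, b23=0, b24=1, b25=0, b26=0, b27=1, b28=0, b29=1, b30=0, b31=1.
p1 = XOR of data positions {3,5,7,9,11,13,15,17,19,21,23,25,27,29,31} = 0⊕1⊕0⊕1⊕0⊕0⊕0⊕1⊕1⊕0⊕0⊕0⊕1⊕1⊕1 = 1
p2 = XOR of data positions {3,6,7,10,11,14,15,18,19,22,23,26,27,30,31} = 0⊕1⊕0⊕1⊕0⊕1⊕0⊕1⊕1⊕0⊕0⊕0⊕1⊕0⊕1 = 1
p4 = XOR of data positions {5,6,7,12,13,14,15,20,21,22,23,28,29,30,31} = 1⊕1⊕0⊕0⊕0⊕1⊕0⊕0⊕0⊕0⊕0⊕0⊕1⊕0⊕1 = 1
p8 = XOR of data positions {9,10,11,12,13,14,15,24,25,26,27,28,29,30,31} = 1⊕1⊕0⊕0⊕0⊕1⊕0⊕1⊕0⊕0⊕1⊕0⊕1⊕0⊕1 = 1
p16 = XOR of data positions {17,18,19,20,21,22,23,24,25,26,27,28,29,30,31} = 1⊕1⊕1⊕0⊕0⊕0⊕0⊕1⊕0⊕0⊕1⊕0⊕1⊕0⊕1 = 1
Parity bits p1,p2,p4,p8,p16 = 11111

11111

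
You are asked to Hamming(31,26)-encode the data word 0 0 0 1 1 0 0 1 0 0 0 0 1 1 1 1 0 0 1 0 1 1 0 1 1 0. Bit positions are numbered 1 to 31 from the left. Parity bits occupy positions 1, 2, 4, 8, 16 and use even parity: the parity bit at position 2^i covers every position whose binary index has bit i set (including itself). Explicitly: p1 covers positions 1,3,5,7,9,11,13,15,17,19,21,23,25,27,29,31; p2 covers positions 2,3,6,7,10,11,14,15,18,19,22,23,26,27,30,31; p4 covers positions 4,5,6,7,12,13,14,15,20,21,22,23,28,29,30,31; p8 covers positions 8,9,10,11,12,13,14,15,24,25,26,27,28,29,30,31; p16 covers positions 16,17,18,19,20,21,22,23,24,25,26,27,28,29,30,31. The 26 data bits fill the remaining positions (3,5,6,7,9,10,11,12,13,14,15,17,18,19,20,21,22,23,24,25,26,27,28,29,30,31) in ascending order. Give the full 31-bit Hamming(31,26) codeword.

Place data bits at non-power-of-two positions: b3=0, b5=0, b6=0, b7=1, b9=1, b10=0, b11=0, b12=1, b13=0, b14=0, b15=0, b17=0, b18=1, b19=1, b20=1, b21=1, b22=0, b23=0, b24=1, b25=0, b26=1, b27=1, b28=0, b29=1, b30=1, b31=0.
p1 = XOR of data positions {3,5,7,9,11,13,15,17,19,21,23,25,27,29,31} = 0⊕0⊕1⊕1⊕0⊕0⊕0⊕0⊕1⊕1⊕0⊕0⊕1⊕1⊕0 = 0
p2 = XOR of data positions {3,6,7,10,11,14,15,18,19,22,23,26,27,30,31} = 0⊕0⊕1⊕0⊕0⊕0⊕0⊕1⊕1⊕0⊕0⊕1⊕1⊕1⊕0 = 0
p4 = XOR of data positions {5,6,7,12,13,14,15,20,21,22,23,28,29,30,31} = 0⊕0⊕1⊕1⊕0⊕0⊕0⊕1⊕1⊕0⊕0⊕0⊕1⊕1⊕0 = 0
p8 = XOR of data positions {9,10,11,12,13,14,15,24,25,26,27,28,29,30,31} = 1⊕0⊕0⊕1⊕0⊕0⊕0⊕1⊕0⊕1⊕1⊕0⊕1⊕1⊕0 = 1
p16 = XOR of data positions {17,18,19,20,21,22,23,24,25,26,27,28,29,30,31} = 0⊕1⊕1⊕1⊕1⊕0⊕0⊕1⊕0⊕1⊕1⊕0⊕1⊕1⊕0 = 1
Codeword b1..b31 = 0000001110010001011110010110110

0000001110010001011110010110110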